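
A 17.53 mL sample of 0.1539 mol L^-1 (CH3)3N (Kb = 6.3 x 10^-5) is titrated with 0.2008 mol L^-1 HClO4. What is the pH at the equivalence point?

n((CH3)3N) = 0.1539 x 0.01753 = 0.002698 mol; V(HClO4) at equivalence = 0.002698/0.2008 = 0.01344 L.
At equivalence the base is fully converted to (CH3)3NH+; total volume = 0.03097 L, so [(CH3)3NH+] = 0.002698/0.03097 = 0.08712 M.
Ka((CH3)3NH+) = Kw/Kb = 1.0e-14 / 6.3 x 10^-5 = 1.59e-10.
[H^+] = sqrt(Ka x [(CH3)3NH+]) = sqrt(1.59e-10 x 0.08712) = 3.72e-6 M.
pH = -log(3.72e-6) = 5.43.

5.43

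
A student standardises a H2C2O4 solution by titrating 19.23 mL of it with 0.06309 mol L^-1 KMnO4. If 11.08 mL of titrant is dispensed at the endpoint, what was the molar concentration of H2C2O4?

0.0909 M

n(KMnO4) = 0.06309 x 0.01108 = 0.0006990 mol.
From the balanced equation, 2 mol KMnO4 reacts with 5 mol H2C2O4, so n(H2C2O4) = 0.0006990 x 5/2 = 0.001748 mol.
[H2C2O4] = 0.001748 / 0.01923 L = 0.0909 M.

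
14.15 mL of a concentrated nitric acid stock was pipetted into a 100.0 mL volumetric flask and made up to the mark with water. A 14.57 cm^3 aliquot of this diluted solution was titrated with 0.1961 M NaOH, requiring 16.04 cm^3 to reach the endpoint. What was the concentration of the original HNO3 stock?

1.53 M

n(NaOH) = 0.1961 x 0.01604 = 0.003145 mol.
n(HNO3) in the aliquot = 0.003145 mol.
[diluted HNO3] = 0.003145 / 0.01457 = 0.2159 M.
Dilution factor = 100.0/14.15 = 7.067, so [stock] = 0.2159 x 7.067 = 1.53 M.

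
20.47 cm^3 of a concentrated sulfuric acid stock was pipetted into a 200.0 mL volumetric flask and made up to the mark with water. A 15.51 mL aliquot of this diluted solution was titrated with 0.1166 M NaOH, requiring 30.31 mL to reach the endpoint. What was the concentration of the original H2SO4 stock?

n(NaOH) = 0.1166 x 0.03031 = 0.003534 mol.
n(H2SO4) in the aliquot = 0.003534 x 1/2 = 0.001767 mol.
[diluted H2SO4] = 0.001767 / 0.01551 = 0.1139 M.
Dilution factor = 200.0/20.47 = 9.770, so [stock] = 0.1139 x 9.770 = 1.11 M.

1.11 M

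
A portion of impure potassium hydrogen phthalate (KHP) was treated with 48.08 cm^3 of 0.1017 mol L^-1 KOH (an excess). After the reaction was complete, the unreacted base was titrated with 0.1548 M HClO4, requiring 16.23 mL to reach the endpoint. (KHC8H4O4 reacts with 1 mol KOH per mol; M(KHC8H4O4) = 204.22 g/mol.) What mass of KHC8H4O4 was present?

0.485 g

Total n(KOH) added = 0.1017 x 0.04808 = 0.004890 mol.
n(HClO4) used = 0.1548 x 0.01623 = 0.002512 mol, which equals the excess n(KOH).
So n(KOH) consumed by the sample = 0.004890 - 0.002512 = 0.002377 mol.
n(KHC8H4O4) = 0.002377 / 1 = 0.002377 mol.
mass = 0.002377 mol x 204.22 g/mol = 0.485 g.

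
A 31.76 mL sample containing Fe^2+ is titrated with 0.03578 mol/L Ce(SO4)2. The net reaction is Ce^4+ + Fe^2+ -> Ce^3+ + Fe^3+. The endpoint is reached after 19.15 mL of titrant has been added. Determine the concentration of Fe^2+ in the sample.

n(Ce(SO4)2) = 0.03578 x 0.01915 = 0.0006852 mol.
From the balanced equation, 1 mol Ce(SO4)2 reacts with 1 mol Fe^2+, so n(Fe^2+) = 0.0006852 x 1/1 = 0.0006852 mol.
[Fe^2+] = 0.0006852 / 0.03176 L = 0.0216 M.

0.0216 M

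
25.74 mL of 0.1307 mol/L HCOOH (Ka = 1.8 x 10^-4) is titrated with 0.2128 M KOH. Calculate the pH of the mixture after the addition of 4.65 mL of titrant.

3.36

Initial n(HCOOH) = 0.1307 x 0.02574 = 0.003364 mol.
n(KOH) added = 0.2128 x 0.004650 = 0.0009895 mol, converting that many moles of HCOOH to HCOO-.
Remaining n(HCOOH) = 0.002375 mol; n(HCOO-) = 0.0009895 mol.
By Henderson-Hasselbalch, pH = pKa + log([A^-]/[HA]) = 3.74 + log(0.0009895/0.002375) = 3.74 + (-0.38) = 3.36.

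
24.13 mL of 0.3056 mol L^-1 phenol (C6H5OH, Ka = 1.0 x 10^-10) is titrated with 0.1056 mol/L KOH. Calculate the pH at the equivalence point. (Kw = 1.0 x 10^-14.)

n(C6H5OH) = 0.3056 x 0.02413 = 0.007374 mol; V(KOH) at equivalence = 0.007374/0.1056 = 0.06983 L.
At equivalence all the acid is converted to C6H5O-; total volume = 0.02413 + 0.06983 = 0.09396 L, so [C6H5O-] = 0.007374/0.09396 = 0.07848 M.
Kb = Kw/Ka = 1.0e-14 / 1.0 x 10^-10 = 0.000100.
[OH^-] = sqrt(Kb x [C6H5O-]) = sqrt(0.000100 x 0.07848) = 0.00280 M.
pOH = 2.55, so pH = 14.00 - 2.55 = 11.45.

11.45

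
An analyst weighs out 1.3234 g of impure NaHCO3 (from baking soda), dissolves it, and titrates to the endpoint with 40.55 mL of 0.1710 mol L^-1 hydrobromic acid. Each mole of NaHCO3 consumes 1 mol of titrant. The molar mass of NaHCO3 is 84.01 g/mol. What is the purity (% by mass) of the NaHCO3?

n(HBr) = 0.1710 x 0.04055 = 0.006934 mol.
n(NaHCO3) = 0.006934 / 1 = 0.006934 mol.
mass of NaHCO3 = 0.006934 x 84.01 = 0.5825 g.
% purity = 0.5825 / 1.3234 x 100 = 44.0%.

44.0%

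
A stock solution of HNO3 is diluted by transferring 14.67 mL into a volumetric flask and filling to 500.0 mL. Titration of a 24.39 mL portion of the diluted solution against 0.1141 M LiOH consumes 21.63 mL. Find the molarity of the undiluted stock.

3.45 M

n(LiOH) = 0.1141 x 0.02163 = 0.002468 mol.
n(HNO3) in the aliquot = 0.002468 mol.
[diluted HNO3] = 0.002468 / 0.02439 = 0.1012 M.
Dilution factor = 500.0/14.67 = 34.08, so [stock] = 0.1012 x 34.08 = 3.45 M.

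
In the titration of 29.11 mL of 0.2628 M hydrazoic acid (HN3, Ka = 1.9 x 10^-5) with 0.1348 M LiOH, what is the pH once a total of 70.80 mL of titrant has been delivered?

12.28

n(acid) = 0.2628 x 0.02911 = 0.007650 mol; n(LiOH) added = 0.1348 x 0.07080 = 0.009544 mol.
Base is in excess by 0.009544 - 0.007650 = 0.001894 mol in a total volume of 0.09991 L.
[OH^-] = 0.001894/0.09991 = 0.01895 M, so pOH = 1.72 and pH = 14.00 - 1.72 = 12.28.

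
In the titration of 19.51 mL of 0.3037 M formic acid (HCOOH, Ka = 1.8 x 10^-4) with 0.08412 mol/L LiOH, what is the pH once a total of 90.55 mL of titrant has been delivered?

12.19

n(acid) = 0.3037 x 0.01951 = 0.005925 mol; n(LiOH) added = 0.08412 x 0.09055 = 0.007617 mol.
Base is in excess by 0.007617 - 0.005925 = 0.001692 mol in a total volume of 0.1101 L.
[OH^-] = 0.001692/0.1101 = 0.01537 M, so pOH = 1.81 and pH = 14.00 - 1.81 = 12.19.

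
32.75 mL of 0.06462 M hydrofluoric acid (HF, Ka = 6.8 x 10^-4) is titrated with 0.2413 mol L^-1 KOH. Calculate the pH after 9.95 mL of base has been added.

n(acid) = 0.06462 x 0.03275 = 0.002116 mol; n(KOH) added = 0.2413 x 0.009950 = 0.002401 mol.
Base is in excess by 0.002401 - 0.002116 = 0.0002846 mol in a total volume of 0.04270 L.
[OH^-] = 0.0002846/0.04270 = 0.006666 M, so pOH = 2.18 and pH = 14.00 - 2.18 = 11.82.

11.82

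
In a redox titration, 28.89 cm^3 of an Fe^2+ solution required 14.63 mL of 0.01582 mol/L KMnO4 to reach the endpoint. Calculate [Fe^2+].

n(KMnO4) = 0.01582 x 0.01463 = 0.0002314 mol.
From the balanced equation, 1 mol KMnO4 reacts with 5 mol Fe^2+, so n(Fe^2+) = 0.0002314 x 5/1 = 0.001157 mol.
[Fe^2+] = 0.001157 / 0.02889 L = 0.0401 M.

0.0401 M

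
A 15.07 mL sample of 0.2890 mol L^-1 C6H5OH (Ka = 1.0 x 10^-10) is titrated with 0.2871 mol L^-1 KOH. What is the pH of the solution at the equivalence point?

11.58

n(C6H5OH) = 0.2890 x 0.01507 = 0.004355 mol; V(KOH) at equivalence = 0.004355/0.2871 = 0.01517 L.
At equivalence all the acid is converted to C6H5O-; total volume = 0.01507 + 0.01517 = 0.03024 L, so [C6H5O-] = 0.004355/0.03024 = 0.1440 M.
Kb = Kw/Ka = 1.0e-14 / 1.0 x 10^-10 = 0.000100.
[OH^-] = sqrt(Kb x [C6H5O-]) = sqrt(0.000100 x 0.1440) = 0.00380 M.
pOH = 2.42, so pH = 14.00 - 2.42 = 11.58.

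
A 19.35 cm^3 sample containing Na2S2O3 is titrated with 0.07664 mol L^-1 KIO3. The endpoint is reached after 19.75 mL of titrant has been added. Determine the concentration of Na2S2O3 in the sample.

n(KIO3) = 0.07664 x 0.01975 = 0.001514 mol.
From the balanced equation, 1 mol KIO3 reacts with 6 mol Na2S2O3, so n(Na2S2O3) = 0.001514 x 6/1 = 0.009082 mol.
[Na2S2O3] = 0.009082 / 0.01935 L = 0.469 M.

0.469 M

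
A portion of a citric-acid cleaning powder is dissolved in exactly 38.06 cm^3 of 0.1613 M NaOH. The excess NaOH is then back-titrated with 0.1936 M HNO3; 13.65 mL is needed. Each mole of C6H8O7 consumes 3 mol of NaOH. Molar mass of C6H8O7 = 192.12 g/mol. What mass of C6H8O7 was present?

0.224 g

Total n(NaOH) added = 0.1613 x 0.03806 = 0.006139 mol.
n(HNO3) used = 0.1936 x 0.01365 = 0.002643 mol, which equals the excess n(NaOH).
So n(NaOH) consumed by the sample = 0.006139 - 0.002643 = 0.003496 mol.
n(C6H8O7) = 0.003496 / 3 = 0.001165 mol.
mass = 0.001165 mol x 192.12 g/mol = 0.224 g.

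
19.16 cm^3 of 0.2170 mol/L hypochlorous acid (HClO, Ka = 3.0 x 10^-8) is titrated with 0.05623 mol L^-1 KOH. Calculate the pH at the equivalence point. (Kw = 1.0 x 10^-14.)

n(HClO) = 0.2170 x 0.01916 = 0.004158 mol; V(KOH) at equivalence = 0.004158/0.05623 = 0.07394 L.
At equivalence all the acid is converted to ClO-; total volume = 0.01916 + 0.07394 = 0.09310 L, so [ClO-] = 0.004158/0.09310 = 0.04466 M.
Kb = Kw/Ka = 1.0e-14 / 3.0 x 10^-8 = 3.33e-7.
[OH^-] = sqrt(Kb x [ClO-]) = sqrt(3.33e-7 x 0.04466) = 0.000122 M.
pOH = 3.91, so pH = 14.00 - 3.91 = 10.09.

10.09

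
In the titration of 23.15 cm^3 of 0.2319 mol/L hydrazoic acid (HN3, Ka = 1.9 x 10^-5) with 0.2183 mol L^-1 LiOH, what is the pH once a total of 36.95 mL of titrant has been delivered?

12.65

n(acid) = 0.2319 x 0.02315 = 0.005368 mol; n(LiOH) added = 0.2183 x 0.03695 = 0.008066 mol.
Base is in excess by 0.008066 - 0.005368 = 0.002698 mol in a total volume of 0.06010 L.
[OH^-] = 0.002698/0.06010 = 0.04489 M, so pOH = 1.35 and pH = 14.00 - 1.35 = 12.65.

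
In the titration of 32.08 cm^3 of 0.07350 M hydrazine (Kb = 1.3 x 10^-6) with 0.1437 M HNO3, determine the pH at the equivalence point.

n(N2H4) = 0.07350 x 0.03208 = 0.002358 mol; V(HNO3) at equivalence = 0.002358/0.1437 = 0.01641 L.
At equivalence the base is fully converted to N2H5+; total volume = 0.04849 L, so [N2H5+] = 0.002358/0.04849 = 0.04863 M.
Ka(N2H5+) = Kw/Kb = 1.0e-14 / 1.3 x 10^-6 = 7.69e-9.
[H^+] = sqrt(Ka x [N2H5+]) = sqrt(7.69e-9 x 0.04863) = 1.93e-5 M.
pH = -log(1.93e-5) = 4.71.

4.71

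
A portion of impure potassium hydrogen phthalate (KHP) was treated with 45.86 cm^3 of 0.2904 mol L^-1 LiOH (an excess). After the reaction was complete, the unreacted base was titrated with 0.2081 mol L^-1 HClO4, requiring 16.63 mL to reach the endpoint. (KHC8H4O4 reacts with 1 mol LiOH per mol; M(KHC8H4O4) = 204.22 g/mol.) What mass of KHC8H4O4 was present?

2.01 g

Total n(LiOH) added = 0.2904 x 0.04586 = 0.01332 mol.
n(HClO4) used = 0.2081 x 0.01663 = 0.003461 mol, which equals the excess n(LiOH).
So n(LiOH) consumed by the sample = 0.01332 - 0.003461 = 0.009857 mol.
n(KHC8H4O4) = 0.009857 / 1 = 0.009857 mol.
mass = 0.009857 mol x 204.22 g/mol = 2.01 g.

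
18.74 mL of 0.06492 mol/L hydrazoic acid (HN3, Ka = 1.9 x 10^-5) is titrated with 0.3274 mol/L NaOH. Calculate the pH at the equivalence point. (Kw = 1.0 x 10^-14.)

8.73

n(HN3) = 0.06492 x 0.01874 = 0.001217 mol; V(NaOH) at equivalence = 0.001217/0.3274 = 0.003716 L.
At equivalence all the acid is converted to N3-; total volume = 0.01874 + 0.003716 = 0.02246 L, so [N3-] = 0.001217/0.02246 = 0.05418 M.
Kb = Kw/Ka = 1.0e-14 / 1.9 x 10^-5 = 5.26e-10.
[OH^-] = sqrt(Kb x [N3-]) = sqrt(5.26e-10 x 0.05418) = 5.34e-6 M.
pOH = 5.27, so pH = 14.00 - 5.27 = 8.73.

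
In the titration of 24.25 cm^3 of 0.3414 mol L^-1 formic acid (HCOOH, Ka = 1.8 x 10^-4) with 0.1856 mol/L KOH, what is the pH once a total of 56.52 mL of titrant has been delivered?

12.44

n(acid) = 0.3414 x 0.02425 = 0.008279 mol; n(KOH) added = 0.1856 x 0.05652 = 0.01049 mol.
Base is in excess by 0.01049 - 0.008279 = 0.002211 mol in a total volume of 0.08077 L.
[OH^-] = 0.002211/0.08077 = 0.02738 M, so pOH = 1.56 and pH = 14.00 - 1.56 = 12.44.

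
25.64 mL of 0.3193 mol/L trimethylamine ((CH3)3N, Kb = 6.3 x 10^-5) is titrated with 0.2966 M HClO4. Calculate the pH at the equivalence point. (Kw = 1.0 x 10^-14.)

n((CH3)3N) = 0.3193 x 0.02564 = 0.008187 mol; V(HClO4) at equivalence = 0.008187/0.2966 = 0.02760 L.
At equivalence the base is fully converted to (CH3)3NH+; total volume = 0.05324 L, so [(CH3)3NH+] = 0.008187/0.05324 = 0.1538 M.
Ka((CH3)3NH+) = Kw/Kb = 1.0e-14 / 6.3 x 10^-5 = 1.59e-10.
[H^+] = sqrt(Ka x [(CH3)3NH+]) = sqrt(1.59e-10 x 0.1538) = 4.94e-6 M.
pH = -log(4.94e-6) = 5.31.

5.31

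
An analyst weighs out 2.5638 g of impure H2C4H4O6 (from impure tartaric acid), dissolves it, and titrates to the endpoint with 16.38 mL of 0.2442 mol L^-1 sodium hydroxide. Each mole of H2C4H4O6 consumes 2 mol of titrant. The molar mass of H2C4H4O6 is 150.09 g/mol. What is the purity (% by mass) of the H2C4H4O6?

n(NaOH) = 0.2442 x 0.01638 = 0.004000 mol.
n(H2C4H4O6) = 0.004000 / 2 = 0.002000 mol.
mass of H2C4H4O6 = 0.002000 x 150.09 = 0.3002 g.
% purity = 0.3002 / 2.5638 x 100 = 11.7%.

11.7%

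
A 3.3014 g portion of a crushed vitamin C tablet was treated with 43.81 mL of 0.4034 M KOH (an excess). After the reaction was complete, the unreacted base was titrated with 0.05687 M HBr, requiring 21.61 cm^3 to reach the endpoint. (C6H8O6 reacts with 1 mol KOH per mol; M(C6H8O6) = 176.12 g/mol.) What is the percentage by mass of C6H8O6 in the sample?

Total n(KOH) added = 0.4034 x 0.04381 = 0.01767 mol.
n(HBr) used = 0.05687 x 0.02161 = 0.001229 mol, which equals the excess n(KOH).
So n(KOH) consumed by the sample = 0.01767 - 0.001229 = 0.01644 mol.
n(C6H8O6) = 0.01644 / 1 = 0.01644 mol.
mass C6H8O6 = 0.01644 x 176.12 = 2.896 g, so %C6H8O6 = 2.896/3.3014 x 100 = 87.7%.

87.7%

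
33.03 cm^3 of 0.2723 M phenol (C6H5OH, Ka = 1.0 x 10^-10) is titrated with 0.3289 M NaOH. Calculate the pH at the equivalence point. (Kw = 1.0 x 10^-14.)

n(C6H5OH) = 0.2723 x 0.03303 = 0.008994 mol; V(NaOH) at equivalence = 0.008994/0.3289 = 0.02735 L.
At equivalence all the acid is converted to C6H5O-; total volume = 0.03303 + 0.02735 = 0.06038 L, so [C6H5O-] = 0.008994/0.06038 = 0.1490 M.
Kb = Kw/Ka = 1.0e-14 / 1.0 x 10^-10 = 0.000100.
[OH^-] = sqrt(Kb x [C6H5O-]) = sqrt(0.000100 x 0.1490) = 0.00386 M.
pOH = 2.41, so pH = 14.00 - 2.41 = 11.59.

11.59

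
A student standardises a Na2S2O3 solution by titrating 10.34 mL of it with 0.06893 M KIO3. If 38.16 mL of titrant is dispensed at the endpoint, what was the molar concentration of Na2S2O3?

n(KIO3) = 0.06893 x 0.03816 = 0.002630 mol.
From the balanced equation, 1 mol KIO3 reacts with 6 mol Na2S2O3, so n(Na2S2O3) = 0.002630 x 6/1 = 0.01578 mol.
[Na2S2O3] = 0.01578 / 0.01034 L = 1.53 M.

1.53 M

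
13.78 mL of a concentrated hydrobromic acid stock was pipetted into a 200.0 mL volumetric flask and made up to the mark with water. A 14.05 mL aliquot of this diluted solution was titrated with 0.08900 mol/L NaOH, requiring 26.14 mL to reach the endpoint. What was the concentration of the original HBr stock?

n(NaOH) = 0.08900 x 0.02614 = 0.002326 mol.
n(HBr) in the aliquot = 0.002326 mol.
[diluted HBr] = 0.002326 / 0.01405 = 0.1656 M.
Dilution factor = 200.0/13.78 = 14.51, so [stock] = 0.1656 x 14.51 = 2.40 M.

2.40 M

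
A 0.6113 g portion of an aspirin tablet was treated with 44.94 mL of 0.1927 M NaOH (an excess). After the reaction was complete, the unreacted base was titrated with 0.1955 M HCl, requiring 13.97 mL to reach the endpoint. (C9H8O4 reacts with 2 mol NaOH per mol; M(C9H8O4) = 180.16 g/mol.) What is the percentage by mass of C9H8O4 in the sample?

87.4%

Total n(NaOH) added = 0.1927 x 0.04494 = 0.008660 mol.
n(HCl) used = 0.1955 x 0.01397 = 0.002731 mol, which equals the excess n(NaOH).
So n(NaOH) consumed by the sample = 0.008660 - 0.002731 = 0.005929 mol.
n(C9H8O4) = 0.005929 / 2 = 0.002964 mol.
mass C9H8O4 = 0.002964 x 180.16 = 0.5341 g, so %C9H8O4 = 0.5341/0.6113 x 100 = 87.4%.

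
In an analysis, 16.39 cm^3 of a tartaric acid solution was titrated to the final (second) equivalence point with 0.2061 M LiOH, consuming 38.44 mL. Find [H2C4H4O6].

n(LiOH) = 0.2061 x 0.03844 = 0.007922 mol.
At the final (second) equivalence point, 2 mol OH^- react per mol H2C4H4O6, so n(H2C4H4O6) = 0.007922 / 2 = 0.003961 mol.
[H2C4H4O6] = 0.003961 / 0.01639 L = 0.242 M.

0.242 M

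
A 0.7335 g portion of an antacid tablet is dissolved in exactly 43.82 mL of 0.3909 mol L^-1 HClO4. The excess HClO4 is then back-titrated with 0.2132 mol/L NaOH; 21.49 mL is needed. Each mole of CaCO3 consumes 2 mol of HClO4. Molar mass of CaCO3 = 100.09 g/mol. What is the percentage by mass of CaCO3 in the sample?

85.6%

Total n(HClO4) added = 0.3909 x 0.04382 = 0.01713 mol.
n(NaOH) used = 0.2132 x 0.02149 = 0.004582 mol, which equals the excess n(HClO4).
So n(HClO4) consumed by the sample = 0.01713 - 0.004582 = 0.01255 mol.
n(CaCO3) = 0.01255 / 2 = 0.006274 mol.
mass CaCO3 = 0.006274 x 100.09 = 0.6279 g, so %CaCO3 = 0.6279/0.7335 x 100 = 85.6%.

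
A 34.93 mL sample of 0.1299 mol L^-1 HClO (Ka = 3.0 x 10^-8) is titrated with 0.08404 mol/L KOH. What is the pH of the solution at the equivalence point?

10.12

n(HClO) = 0.1299 x 0.03493 = 0.004537 mol; V(KOH) at equivalence = 0.004537/0.08404 = 0.05399 L.
At equivalence all the acid is converted to ClO-; total volume = 0.03493 + 0.05399 = 0.08892 L, so [ClO-] = 0.004537/0.08892 = 0.05103 M.
Kb = Kw/Ka = 1.0e-14 / 3.0 x 10^-8 = 3.33e-7.
[OH^-] = sqrt(Kb x [ClO-]) = sqrt(3.33e-7 x 0.05103) = 0.000130 M.
pOH = 3.88, so pH = 14.00 - 3.88 = 10.12.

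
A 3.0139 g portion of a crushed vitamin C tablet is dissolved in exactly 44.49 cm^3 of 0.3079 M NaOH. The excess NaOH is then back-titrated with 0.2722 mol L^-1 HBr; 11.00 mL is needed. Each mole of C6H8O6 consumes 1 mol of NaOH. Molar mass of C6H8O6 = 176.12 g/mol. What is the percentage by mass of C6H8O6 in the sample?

62.6%

Total n(NaOH) added = 0.3079 x 0.04449 = 0.01370 mol.
n(HBr) used = 0.2722 x 0.01100 = 0.002994 mol, which equals the excess n(NaOH).
So n(NaOH) consumed by the sample = 0.01370 - 0.002994 = 0.01070 mol.
n(C6H8O6) = 0.01070 / 1 = 0.01070 mol.
mass C6H8O6 = 0.01070 x 176.12 = 1.885 g, so %C6H8O6 = 1.885/3.0139 x 100 = 62.6%.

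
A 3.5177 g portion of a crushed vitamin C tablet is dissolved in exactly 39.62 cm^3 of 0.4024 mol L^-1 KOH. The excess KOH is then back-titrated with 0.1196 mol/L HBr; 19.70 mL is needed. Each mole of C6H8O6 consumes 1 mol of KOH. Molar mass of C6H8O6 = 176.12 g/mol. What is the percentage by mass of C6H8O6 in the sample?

68.0%

Total n(KOH) added = 0.4024 x 0.03962 = 0.01594 mol.
n(HBr) used = 0.1196 x 0.01970 = 0.002356 mol, which equals the excess n(KOH).
So n(KOH) consumed by the sample = 0.01594 - 0.002356 = 0.01359 mol.
n(C6H8O6) = 0.01359 / 1 = 0.01359 mol.
mass C6H8O6 = 0.01359 x 176.12 = 2.393 g, so %C6H8O6 = 2.393/3.5177 x 100 = 68.0%.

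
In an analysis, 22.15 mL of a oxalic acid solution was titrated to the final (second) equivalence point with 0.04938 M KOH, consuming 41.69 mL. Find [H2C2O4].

0.0465 M

n(KOH) = 0.04938 x 0.04169 = 0.002059 mol.
At the final (second) equivalence point, 2 mol OH^- react per mol H2C2O4, so n(H2C2O4) = 0.002059 / 2 = 0.001029 mol.
[H2C2O4] = 0.001029 / 0.02215 L = 0.0465 M.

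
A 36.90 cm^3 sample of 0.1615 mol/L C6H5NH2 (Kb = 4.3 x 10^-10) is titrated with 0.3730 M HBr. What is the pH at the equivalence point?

2.79

n(C6H5NH2) = 0.1615 x 0.03690 = 0.005959 mol; V(HBr) at equivalence = 0.005959/0.3730 = 0.01598 L.
At equivalence the base is fully converted to C6H5NH3+; total volume = 0.05288 L, so [C6H5NH3+] = 0.005959/0.05288 = 0.1127 M.
Ka(C6H5NH3+) = Kw/Kb = 1.0e-14 / 4.3 x 10^-10 = 2.33e-5.
[H^+] = sqrt(Ka x [C6H5NH3+]) = sqrt(2.33e-5 x 0.1127) = 0.00162 M.
pH = -log(0.00162) = 2.79.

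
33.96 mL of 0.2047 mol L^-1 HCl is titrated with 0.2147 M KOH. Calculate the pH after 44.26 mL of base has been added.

n(acid) = 0.2047 x 0.03396 = 0.006952 mol; n(KOH) added = 0.2147 x 0.04426 = 0.009503 mol.
Base is in excess by 0.009503 - 0.006952 = 0.002551 mol in a total volume of 0.07822 L.
[OH^-] = 0.002551/0.07822 = 0.03261 M, so pOH = 1.49 and pH = 14.00 - 1.49 = 12.51.

12.51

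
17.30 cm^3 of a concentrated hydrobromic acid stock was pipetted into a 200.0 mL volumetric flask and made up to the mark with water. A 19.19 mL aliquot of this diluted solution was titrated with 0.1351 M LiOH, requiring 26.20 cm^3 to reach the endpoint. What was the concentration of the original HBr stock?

n(LiOH) = 0.1351 x 0.02620 = 0.003540 mol.
n(HBr) in the aliquot = 0.003540 mol.
[diluted HBr] = 0.003540 / 0.01919 = 0.1845 M.
Dilution factor = 200.0/17.30 = 11.56, so [stock] = 0.1845 x 11.56 = 2.13 M.

2.13 M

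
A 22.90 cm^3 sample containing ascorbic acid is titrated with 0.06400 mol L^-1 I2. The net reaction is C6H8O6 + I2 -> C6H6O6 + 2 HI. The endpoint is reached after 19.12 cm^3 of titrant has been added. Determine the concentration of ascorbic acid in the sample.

n(I2) = 0.06400 x 0.01912 = 0.001224 mol.
From the balanced equation, 1 mol I2 reacts with 1 mol ascorbic acid, so n(ascorbic acid) = 0.001224 x 1/1 = 0.001224 mol.
[ascorbic acid] = 0.001224 / 0.02290 L = 0.0534 M.

0.0534 M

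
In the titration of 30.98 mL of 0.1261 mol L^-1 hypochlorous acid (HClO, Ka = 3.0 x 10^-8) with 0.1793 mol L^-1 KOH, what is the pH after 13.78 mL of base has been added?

Initial n(HClO) = 0.1261 x 0.03098 = 0.003907 mol.
n(KOH) added = 0.1793 x 0.01378 = 0.002471 mol, converting that many moles of HClO to ClO-.
Remaining n(HClO) = 0.001436 mol; n(ClO-) = 0.002471 mol.
By Henderson-Hasselbalch, pH = pKa + log([A^-]/[HA]) = 7.52 + log(0.002471/0.001436) = 7.52 + (+0.24) = 7.76.

7.76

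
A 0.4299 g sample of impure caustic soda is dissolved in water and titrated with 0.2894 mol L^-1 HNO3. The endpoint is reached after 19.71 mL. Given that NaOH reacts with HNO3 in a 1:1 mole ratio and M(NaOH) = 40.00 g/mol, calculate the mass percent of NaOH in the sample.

53.1%

n(HNO3) = 0.2894 x 0.01971 = 0.005704 mol.
n(NaOH) = 0.005704 / 1 = 0.005704 mol.
mass of NaOH = 0.005704 x 40.00 = 0.2282 g.
% purity = 0.2282 / 0.4299 x 100 = 53.1%.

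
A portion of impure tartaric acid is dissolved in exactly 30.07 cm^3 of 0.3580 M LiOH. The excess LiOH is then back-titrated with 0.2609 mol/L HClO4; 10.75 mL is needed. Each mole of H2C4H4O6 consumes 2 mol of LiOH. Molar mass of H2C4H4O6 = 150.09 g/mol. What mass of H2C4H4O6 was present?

0.597 g

Total n(LiOH) added = 0.3580 x 0.03007 = 0.01077 mol.
n(HClO4) used = 0.2609 x 0.01075 = 0.002805 mol, which equals the excess n(LiOH).
So n(LiOH) consumed by the sample = 0.01077 - 0.002805 = 0.007960 mol.
n(H2C4H4O6) = 0.007960 / 2 = 0.003980 mol.
mass = 0.003980 mol x 150.09 g/mol = 0.597 g.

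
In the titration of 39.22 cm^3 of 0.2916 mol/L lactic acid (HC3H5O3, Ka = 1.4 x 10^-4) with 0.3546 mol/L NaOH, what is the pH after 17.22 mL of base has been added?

3.91

Initial n(HC3H5O3) = 0.2916 x 0.03922 = 0.01144 mol.
n(NaOH) added = 0.3546 x 0.01722 = 0.006106 mol, converting that many moles of HC3H5O3 to C3H5O3-.
Remaining n(HC3H5O3) = 0.005330 mol; n(C3H5O3-) = 0.006106 mol.
By Henderson-Hasselbalch, pH = pKa + log([A^-]/[HA]) = 3.85 + log(0.006106/0.005330) = 3.85 + (+0.06) = 3.91.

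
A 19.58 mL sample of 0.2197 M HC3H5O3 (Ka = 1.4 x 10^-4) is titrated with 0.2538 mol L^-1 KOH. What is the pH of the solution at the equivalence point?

8.46

n(HC3H5O3) = 0.2197 x 0.01958 = 0.004302 mol; V(KOH) at equivalence = 0.004302/0.2538 = 0.01695 L.
At equivalence all the acid is converted to C3H5O3-; total volume = 0.01958 + 0.01695 = 0.03653 L, so [C3H5O3-] = 0.004302/0.03653 = 0.1178 M.
Kb = Kw/Ka = 1.0e-14 / 1.4 x 10^-4 = 7.14e-11.
[OH^-] = sqrt(Kb x [C3H5O3-]) = sqrt(7.14e-11 x 0.1178) = 2.90e-6 M.
pOH = 5.54, so pH = 14.00 - 5.54 = 8.46.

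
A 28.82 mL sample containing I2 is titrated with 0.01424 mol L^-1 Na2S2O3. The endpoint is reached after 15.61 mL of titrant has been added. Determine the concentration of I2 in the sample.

0.00386 M

n(Na2S2O3) = 0.01424 x 0.01561 = 0.0002223 mol.
From the balanced equation, 2 mol Na2S2O3 reacts with 1 mol I2, so n(I2) = 0.0002223 x 1/2 = 0.0001111 mol.
[I2] = 0.0001111 / 0.02882 L = 0.00386 M.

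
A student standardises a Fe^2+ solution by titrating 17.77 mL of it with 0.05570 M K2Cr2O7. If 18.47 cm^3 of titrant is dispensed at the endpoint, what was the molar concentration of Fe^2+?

n(K2Cr2O7) = 0.05570 x 0.01847 = 0.001029 mol.
From the balanced equation, 1 mol K2Cr2O7 reacts with 6 mol Fe^2+, so n(Fe^2+) = 0.001029 x 6/1 = 0.006173 mol.
[Fe^2+] = 0.006173 / 0.01777 L = 0.347 M.

0.347 M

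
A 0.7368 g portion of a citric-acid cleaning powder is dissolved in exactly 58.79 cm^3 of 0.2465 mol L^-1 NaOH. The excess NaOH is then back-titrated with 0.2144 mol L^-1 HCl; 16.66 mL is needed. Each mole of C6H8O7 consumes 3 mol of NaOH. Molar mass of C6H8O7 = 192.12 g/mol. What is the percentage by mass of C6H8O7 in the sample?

Total n(NaOH) added = 0.2465 x 0.05879 = 0.01449 mol.
n(HCl) used = 0.2144 x 0.01666 = 0.003572 mol, which equals the excess n(NaOH).
So n(NaOH) consumed by the sample = 0.01449 - 0.003572 = 0.01092 mol.
n(C6H8O7) = 0.01092 / 3 = 0.003640 mol.
mass C6H8O7 = 0.003640 x 192.12 = 0.6993 g, so %C6H8O7 = 0.6993/0.7368 x 100 = 94.9%.

94.9%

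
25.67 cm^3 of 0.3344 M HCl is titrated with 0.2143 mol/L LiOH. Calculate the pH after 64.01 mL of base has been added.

n(acid) = 0.3344 x 0.02567 = 0.008584 mol; n(LiOH) added = 0.2143 x 0.06401 = 0.01372 mol.
Base is in excess by 0.01372 - 0.008584 = 0.005133 mol in a total volume of 0.08968 L.
[OH^-] = 0.005133/0.08968 = 0.05724 M, so pOH = 1.24 and pH = 14.00 - 1.24 = 12.76.

12.76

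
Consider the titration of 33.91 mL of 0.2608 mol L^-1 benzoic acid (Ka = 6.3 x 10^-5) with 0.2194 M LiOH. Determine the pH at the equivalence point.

n(C6H5COOH) = 0.2608 x 0.03391 = 0.008844 mol; V(LiOH) at equivalence = 0.008844/0.2194 = 0.04031 L.
At equivalence all the acid is converted to C6H5COO-; total volume = 0.03391 + 0.04031 = 0.07422 L, so [C6H5COO-] = 0.008844/0.07422 = 0.1192 M.
Kb = Kw/Ka = 1.0e-14 / 6.3 x 10^-5 = 1.59e-10.
[OH^-] = sqrt(Kb x [C6H5COO-]) = sqrt(1.59e-10 x 0.1192) = 4.35e-6 M.
pOH = 5.36, so pH = 14.00 - 5.36 = 8.64.

8.64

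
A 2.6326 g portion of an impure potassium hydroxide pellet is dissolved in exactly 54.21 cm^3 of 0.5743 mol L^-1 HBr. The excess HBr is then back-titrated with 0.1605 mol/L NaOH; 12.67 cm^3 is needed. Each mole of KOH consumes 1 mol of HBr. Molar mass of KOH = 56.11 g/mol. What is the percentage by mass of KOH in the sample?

Total n(HBr) added = 0.5743 x 0.05421 = 0.03113 mol.
n(NaOH) used = 0.1605 x 0.01267 = 0.002034 mol, which equals the excess n(HBr).
So n(HBr) consumed by the sample = 0.03113 - 0.002034 = 0.02910 mol.
n(KOH) = 0.02910 / 1 = 0.02910 mol.
mass KOH = 0.02910 x 56.11 = 1.633 g, so %KOH = 1.633/2.6326 x 100 = 62.0%.

62.0%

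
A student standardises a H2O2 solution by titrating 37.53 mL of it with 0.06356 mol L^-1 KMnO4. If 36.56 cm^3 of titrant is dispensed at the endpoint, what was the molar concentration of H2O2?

0.155 M

n(KMnO4) = 0.06356 x 0.03656 = 0.002324 mol.
From the balanced equation, 2 mol KMnO4 reacts with 5 mol H2O2, so n(H2O2) = 0.002324 x 5/2 = 0.005809 mol.
[H2O2] = 0.005809 / 0.03753 L = 0.155 M.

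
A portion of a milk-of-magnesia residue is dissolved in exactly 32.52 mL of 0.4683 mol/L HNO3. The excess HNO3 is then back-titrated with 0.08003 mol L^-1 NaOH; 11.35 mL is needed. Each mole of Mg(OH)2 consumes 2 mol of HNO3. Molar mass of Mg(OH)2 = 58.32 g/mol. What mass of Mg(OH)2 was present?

0.418 g

Total n(HNO3) added = 0.4683 x 0.03252 = 0.01523 mol.
n(NaOH) used = 0.08003 x 0.01135 = 0.0009083 mol, which equals the excess n(HNO3).
So n(HNO3) consumed by the sample = 0.01523 - 0.0009083 = 0.01432 mol.
n(Mg(OH)2) = 0.01432 / 2 = 0.007160 mol.
mass = 0.007160 mol x 58.32 g/mol = 0.418 g.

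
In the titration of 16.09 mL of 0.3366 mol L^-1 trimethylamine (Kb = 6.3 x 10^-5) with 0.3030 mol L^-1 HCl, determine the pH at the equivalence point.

n((CH3)3N) = 0.3366 x 0.01609 = 0.005416 mol; V(HCl) at equivalence = 0.005416/0.3030 = 0.01787 L.
At equivalence the base is fully converted to (CH3)3NH+; total volume = 0.03396 L, so [(CH3)3NH+] = 0.005416/0.03396 = 0.1595 M.
Ka((CH3)3NH+) = Kw/Kb = 1.0e-14 / 6.3 x 10^-5 = 1.59e-10.
[H^+] = sqrt(Ka x [(CH3)3NH+]) = sqrt(1.59e-10 x 0.1595) = 5.03e-6 M.
pH = -log(5.03e-6) = 5.30.

5.30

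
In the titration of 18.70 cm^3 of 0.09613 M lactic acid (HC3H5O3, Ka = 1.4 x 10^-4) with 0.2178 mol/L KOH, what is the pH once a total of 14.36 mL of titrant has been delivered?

12.60

n(acid) = 0.09613 x 0.01870 = 0.001798 mol; n(KOH) added = 0.2178 x 0.01436 = 0.003128 mol.
Base is in excess by 0.003128 - 0.001798 = 0.001330 mol in a total volume of 0.03306 L.
[OH^-] = 0.001330/0.03306 = 0.04023 M, so pOH = 1.40 and pH = 14.00 - 1.40 = 12.60.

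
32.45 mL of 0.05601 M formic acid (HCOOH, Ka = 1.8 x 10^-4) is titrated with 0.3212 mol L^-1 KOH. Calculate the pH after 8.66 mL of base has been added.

12.37

n(acid) = 0.05601 x 0.03245 = 0.001818 mol; n(KOH) added = 0.3212 x 0.008660 = 0.002782 mol.
Base is in excess by 0.002782 - 0.001818 = 0.0009641 mol in a total volume of 0.04111 L.
[OH^-] = 0.0009641/0.04111 = 0.02345 M, so pOH = 1.63 and pH = 14.00 - 1.63 = 12.37.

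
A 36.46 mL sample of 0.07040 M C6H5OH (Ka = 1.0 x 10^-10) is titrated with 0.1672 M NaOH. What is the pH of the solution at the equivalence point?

n(C6H5OH) = 0.07040 x 0.03646 = 0.002567 mol; V(NaOH) at equivalence = 0.002567/0.1672 = 0.01535 L.
At equivalence all the acid is converted to C6H5O-; total volume = 0.03646 + 0.01535 = 0.05181 L, so [C6H5O-] = 0.002567/0.05181 = 0.04954 M.
Kb = Kw/Ka = 1.0e-14 / 1.0 x 10^-10 = 0.000100.
[OH^-] = sqrt(Kb x [C6H5O-]) = sqrt(0.000100 x 0.04954) = 0.00223 M.
pOH = 2.65, so pH = 14.00 - 2.65 = 11.35.

11.35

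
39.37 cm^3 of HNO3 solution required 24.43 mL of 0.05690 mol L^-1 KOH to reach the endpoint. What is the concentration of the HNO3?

n(KOH) delivered = 0.05690 x 0.02443 = 0.001390 mol.
For a 1:1 reaction, n(HNO3) = 0.001390 mol.
[HNO3] = 0.001390 mol / 0.03937 L = 0.0353 M.

0.0353 M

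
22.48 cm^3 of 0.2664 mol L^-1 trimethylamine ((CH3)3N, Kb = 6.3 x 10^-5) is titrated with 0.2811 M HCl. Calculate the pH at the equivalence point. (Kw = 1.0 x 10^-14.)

5.33

n((CH3)3N) = 0.2664 x 0.02248 = 0.005989 mol; V(HCl) at equivalence = 0.005989/0.2811 = 0.02130 L.
At equivalence the base is fully converted to (CH3)3NH+; total volume = 0.04378 L, so [(CH3)3NH+] = 0.005989/0.04378 = 0.1368 M.
Ka((CH3)3NH+) = Kw/Kb = 1.0e-14 / 6.3 x 10^-5 = 1.59e-10.
[H^+] = sqrt(Ka x [(CH3)3NH+]) = sqrt(1.59e-10 x 0.1368) = 4.66e-6 M.
pH = -log(4.66e-6) = 5.33.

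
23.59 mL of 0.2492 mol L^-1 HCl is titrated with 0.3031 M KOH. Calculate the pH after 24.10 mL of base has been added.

n(acid) = 0.2492 x 0.02359 = 0.005879 mol; n(KOH) added = 0.3031 x 0.02410 = 0.007305 mol.
Base is in excess by 0.007305 - 0.005879 = 0.001426 mol in a total volume of 0.04769 L.
[OH^-] = 0.001426/0.04769 = 0.02990 M, so pOH = 1.52 and pH = 14.00 - 1.52 = 12.48.

12.48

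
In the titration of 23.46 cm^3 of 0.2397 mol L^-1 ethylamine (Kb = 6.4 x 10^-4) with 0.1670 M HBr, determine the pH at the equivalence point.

5.91

n(C2H5NH2) = 0.2397 x 0.02346 = 0.005623 mol; V(HBr) at equivalence = 0.005623/0.1670 = 0.03367 L.
At equivalence the base is fully converted to C2H5NH3+; total volume = 0.05713 L, so [C2H5NH3+] = 0.005623/0.05713 = 0.09843 M.
Ka(C2H5NH3+) = Kw/Kb = 1.0e-14 / 6.4 x 10^-4 = 1.56e-11.
[H^+] = sqrt(Ka x [C2H5NH3+]) = sqrt(1.56e-11 x 0.09843) = 1.24e-6 M.
pH = -log(1.24e-6) = 5.91.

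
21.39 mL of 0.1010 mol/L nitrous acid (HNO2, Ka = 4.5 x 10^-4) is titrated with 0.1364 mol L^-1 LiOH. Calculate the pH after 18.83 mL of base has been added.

n(acid) = 0.1010 x 0.02139 = 0.002160 mol; n(LiOH) added = 0.1364 x 0.01883 = 0.002568 mol.
Base is in excess by 0.002568 - 0.002160 = 0.0004080 mol in a total volume of 0.04022 L.
[OH^-] = 0.0004080/0.04022 = 0.01014 M, so pOH = 1.99 and pH = 14.00 - 1.99 = 12.01.

12.01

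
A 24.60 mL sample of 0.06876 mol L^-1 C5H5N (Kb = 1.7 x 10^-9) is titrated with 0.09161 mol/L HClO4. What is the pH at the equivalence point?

3.32

n(C5H5N) = 0.06876 x 0.02460 = 0.001691 mol; V(HClO4) at equivalence = 0.001691/0.09161 = 0.01846 L.
At equivalence the base is fully converted to C5H5NH+; total volume = 0.04306 L, so [C5H5NH+] = 0.001691/0.04306 = 0.03928 M.
Ka(C5H5NH+) = Kw/Kb = 1.0e-14 / 1.7 x 10^-9 = 5.88e-6.
[H^+] = sqrt(Ka x [C5H5NH+]) = sqrt(5.88e-6 x 0.03928) = 0.000481 M.
pH = -log(0.000481) = 3.32.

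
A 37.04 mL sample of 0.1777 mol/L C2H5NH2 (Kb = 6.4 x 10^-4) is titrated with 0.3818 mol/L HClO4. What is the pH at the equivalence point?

5.86

n(C2H5NH2) = 0.1777 x 0.03704 = 0.006582 mol; V(HClO4) at equivalence = 0.006582/0.3818 = 0.01724 L.
At equivalence the base is fully converted to C2H5NH3+; total volume = 0.05428 L, so [C2H5NH3+] = 0.006582/0.05428 = 0.1213 M.
Ka(C2H5NH3+) = Kw/Kb = 1.0e-14 / 6.4 x 10^-4 = 1.56e-11.
[H^+] = sqrt(Ka x [C2H5NH3+]) = sqrt(1.56e-11 x 0.1213) = 1.38e-6 M.
pH = -log(1.38e-6) = 5.86.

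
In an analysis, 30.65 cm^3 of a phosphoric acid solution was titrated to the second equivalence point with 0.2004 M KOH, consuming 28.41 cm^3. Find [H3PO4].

0.0929 M

n(KOH) = 0.2004 x 0.02841 = 0.005693 mol.
At the second equivalence point, 2 mol OH^- react per mol H3PO4, so n(H3PO4) = 0.005693 / 2 = 0.002847 mol.
[H3PO4] = 0.002847 / 0.03065 L = 0.0929 M.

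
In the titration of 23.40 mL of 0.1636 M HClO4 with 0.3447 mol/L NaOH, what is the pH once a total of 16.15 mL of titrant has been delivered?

12.64

n(acid) = 0.1636 x 0.02340 = 0.003828 mol; n(NaOH) added = 0.3447 x 0.01615 = 0.005567 mol.
Base is in excess by 0.005567 - 0.003828 = 0.001739 mol in a total volume of 0.03955 L.
[OH^-] = 0.001739/0.03955 = 0.04396 M, so pOH = 1.36 and pH = 14.00 - 1.36 = 12.64.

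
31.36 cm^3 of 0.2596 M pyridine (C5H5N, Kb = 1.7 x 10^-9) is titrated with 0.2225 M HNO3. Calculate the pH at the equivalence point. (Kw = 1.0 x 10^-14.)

3.08

n(C5H5N) = 0.2596 x 0.03136 = 0.008141 mol; V(HNO3) at equivalence = 0.008141/0.2225 = 0.03659 L.
At equivalence the base is fully converted to C5H5NH+; total volume = 0.06795 L, so [C5H5NH+] = 0.008141/0.06795 = 0.1198 M.
Ka(C5H5NH+) = Kw/Kb = 1.0e-14 / 1.7 x 10^-9 = 5.88e-6.
[H^+] = sqrt(Ka x [C5H5NH+]) = sqrt(5.88e-6 x 0.1198) = 0.000840 M.
pH = -log(0.000840) = 3.08.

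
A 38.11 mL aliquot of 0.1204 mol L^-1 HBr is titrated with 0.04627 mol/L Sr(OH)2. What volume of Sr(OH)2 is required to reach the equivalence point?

n(HBr) = 0.1204 mol/L x 0.03811 L = 0.004588 mol.
The neutralisation is 2 HBr : 1 Sr(OH)2, so n(Sr(OH)2) = 0.004588 x 1/2 = 0.002294 mol.
V(Sr(OH)2) = 0.002294 / 0.04627 = 0.04958 L = 49.6 mL.

49.6 mL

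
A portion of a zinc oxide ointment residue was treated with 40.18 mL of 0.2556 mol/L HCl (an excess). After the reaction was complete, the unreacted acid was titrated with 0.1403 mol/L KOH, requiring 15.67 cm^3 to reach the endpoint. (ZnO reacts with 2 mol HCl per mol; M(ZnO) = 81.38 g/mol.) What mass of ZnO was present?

0.328 g

Total n(HCl) added = 0.2556 x 0.04018 = 0.01027 mol.
n(KOH) used = 0.1403 x 0.01567 = 0.002199 mol, which equals the excess n(HCl).
So n(HCl) consumed by the sample = 0.01027 - 0.002199 = 0.008072 mol.
n(ZnO) = 0.008072 / 2 = 0.004036 mol.
mass = 0.004036 mol x 81.38 g/mol = 0.328 g.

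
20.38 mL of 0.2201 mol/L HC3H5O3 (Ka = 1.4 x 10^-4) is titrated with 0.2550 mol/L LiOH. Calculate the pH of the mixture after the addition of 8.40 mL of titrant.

Initial n(HC3H5O3) = 0.2201 x 0.02038 = 0.004486 mol.
n(LiOH) added = 0.2550 x 0.008400 = 0.002142 mol, converting that many moles of HC3H5O3 to C3H5O3-.
Remaining n(HC3H5O3) = 0.002344 mol; n(C3H5O3-) = 0.002142 mol.
By Henderson-Hasselbalch, pH = pKa + log([A^-]/[HA]) = 3.85 + log(0.002142/0.002344) = 3.85 + (-0.04) = 3.81.

3.81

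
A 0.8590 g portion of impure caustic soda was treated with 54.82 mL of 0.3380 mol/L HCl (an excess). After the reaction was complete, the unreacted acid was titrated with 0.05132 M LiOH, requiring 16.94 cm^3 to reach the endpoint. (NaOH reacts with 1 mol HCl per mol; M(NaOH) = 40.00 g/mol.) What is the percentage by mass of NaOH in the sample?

82.2%

Total n(HCl) added = 0.3380 x 0.05482 = 0.01853 mol.
n(LiOH) used = 0.05132 x 0.01694 = 0.0008694 mol, which equals the excess n(HCl).
So n(HCl) consumed by the sample = 0.01853 - 0.0008694 = 0.01766 mol.
n(NaOH) = 0.01766 / 1 = 0.01766 mol.
mass NaOH = 0.01766 x 40.00 = 0.7064 g, so %NaOH = 0.7064/0.8590 x 100 = 82.2%.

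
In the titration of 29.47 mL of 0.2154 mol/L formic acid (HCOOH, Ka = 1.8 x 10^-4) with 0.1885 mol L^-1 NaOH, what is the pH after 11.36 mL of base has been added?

3.45

Initial n(HCOOH) = 0.2154 x 0.02947 = 0.006348 mol.
n(NaOH) added = 0.1885 x 0.01136 = 0.002141 mol, converting that many moles of HCOOH to HCOO-.
Remaining n(HCOOH) = 0.004206 mol; n(HCOO-) = 0.002141 mol.
By Henderson-Hasselbalch, pH = pKa + log([A^-]/[HA]) = 3.74 + log(0.002141/0.004206) = 3.74 + (-0.29) = 3.45.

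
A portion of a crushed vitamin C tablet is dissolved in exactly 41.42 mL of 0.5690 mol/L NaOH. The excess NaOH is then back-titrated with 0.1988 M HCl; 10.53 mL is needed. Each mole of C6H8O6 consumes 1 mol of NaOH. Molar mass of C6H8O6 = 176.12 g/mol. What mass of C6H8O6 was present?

Total n(NaOH) added = 0.5690 x 0.04142 = 0.02357 mol.
n(HCl) used = 0.1988 x 0.01053 = 0.002093 mol, which equals the excess n(NaOH).
So n(NaOH) consumed by the sample = 0.02357 - 0.002093 = 0.02147 mol.
n(C6H8O6) = 0.02147 / 1 = 0.02147 mol.
mass = 0.02147 mol x 176.12 g/mol = 3.78 g.

3.78 g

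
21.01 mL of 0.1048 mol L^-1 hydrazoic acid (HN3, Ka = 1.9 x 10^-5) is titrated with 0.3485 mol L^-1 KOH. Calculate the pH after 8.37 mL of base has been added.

n(acid) = 0.1048 x 0.02101 = 0.002202 mol; n(KOH) added = 0.3485 x 0.008370 = 0.002917 mol.
Base is in excess by 0.002917 - 0.002202 = 0.0007151 mol in a total volume of 0.02938 L.
[OH^-] = 0.0007151/0.02938 = 0.02434 M, so pOH = 1.61 and pH = 14.00 - 1.61 = 12.39.

12.39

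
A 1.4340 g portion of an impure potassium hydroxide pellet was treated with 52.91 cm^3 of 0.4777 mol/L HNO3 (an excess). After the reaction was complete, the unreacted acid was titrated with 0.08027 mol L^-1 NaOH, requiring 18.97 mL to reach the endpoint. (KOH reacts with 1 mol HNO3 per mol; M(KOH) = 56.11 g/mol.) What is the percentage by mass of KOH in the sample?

92.9%

Total n(HNO3) added = 0.4777 x 0.05291 = 0.02528 mol.
n(NaOH) used = 0.08027 x 0.01897 = 0.001523 mol, which equals the excess n(HNO3).
So n(HNO3) consumed by the sample = 0.02528 - 0.001523 = 0.02375 mol.
n(KOH) = 0.02375 / 1 = 0.02375 mol.
mass KOH = 0.02375 x 56.11 = 1.333 g, so %KOH = 1.333/1.4340 x 100 = 92.9%.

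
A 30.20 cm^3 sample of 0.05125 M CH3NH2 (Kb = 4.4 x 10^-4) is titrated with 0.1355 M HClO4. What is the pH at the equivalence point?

n(CH3NH2) = 0.05125 x 0.03020 = 0.001548 mol; V(HClO4) at equivalence = 0.001548/0.1355 = 0.01142 L.
At equivalence the base is fully converted to CH3NH3+; total volume = 0.04162 L, so [CH3NH3+] = 0.001548/0.04162 = 0.03719 M.
Ka(CH3NH3+) = Kw/Kb = 1.0e-14 / 4.4 x 10^-4 = 2.27e-11.
[H^+] = sqrt(Ka x [CH3NH3+]) = sqrt(2.27e-11 x 0.03719) = 9.19e-7 M.
pH = -log(9.19e-7) = 6.04.

6.04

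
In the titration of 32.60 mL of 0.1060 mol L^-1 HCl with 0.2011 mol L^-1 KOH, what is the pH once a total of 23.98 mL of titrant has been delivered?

12.38

n(acid) = 0.1060 x 0.03260 = 0.003456 mol; n(KOH) added = 0.2011 x 0.02398 = 0.004822 mol.
Base is in excess by 0.004822 - 0.003456 = 0.001367 mol in a total volume of 0.05658 L.
[OH^-] = 0.001367/0.05658 = 0.02416 M, so pOH = 1.62 and pH = 14.00 - 1.62 = 12.38.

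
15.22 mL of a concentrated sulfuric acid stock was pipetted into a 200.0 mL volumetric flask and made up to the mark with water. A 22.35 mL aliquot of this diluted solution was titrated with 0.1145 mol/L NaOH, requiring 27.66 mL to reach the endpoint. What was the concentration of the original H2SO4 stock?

n(NaOH) = 0.1145 x 0.02766 = 0.003167 mol.
n(H2SO4) in the aliquot = 0.003167 x 1/2 = 0.001584 mol.
[diluted H2SO4] = 0.001584 / 0.02235 = 0.07085 M.
Dilution factor = 200.0/15.22 = 13.14, so [stock] = 0.07085 x 13.14 = 0.931 M.

0.931 M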